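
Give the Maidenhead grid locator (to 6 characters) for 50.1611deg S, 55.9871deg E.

Shift to the Maidenhead origin (180°W, 90°S): lon 235.9871, lat 39.8389.
Field: lon ⌊235.9871/20⌋ = 11 → L; lat ⌊39.8389/10⌋ = 3 → D.
Square: lon ⌊15.9871/2⌋ = 7; lat ⌊9.8389/1⌋ = 9.
Subsquare: lon ⌊1.9871/0.0833333⌋ = 23 → x; lat ⌊0.8389/0.0416667⌋ = 20 → u.

LD79xu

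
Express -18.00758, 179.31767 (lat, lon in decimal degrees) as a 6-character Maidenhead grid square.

Add 180° to longitude and 90° to latitude: 359.3177, 71.9924.
Field: lon ⌊359.3177/20⌋ = 17 → R; lat ⌊71.9924/10⌋ = 7 → H.
Square: lon ⌊19.3177/2⌋ = 9; lat ⌊1.9924/1⌋ = 1.
Subsquare: lon ⌊1.3177/0.0833333⌋ = 15 → p; lat ⌊0.9924/0.0416667⌋ = 23 → x.

RH91px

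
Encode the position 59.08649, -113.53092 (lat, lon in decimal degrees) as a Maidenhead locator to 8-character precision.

DO39fc60

Add 180° to longitude and 90° to latitude: 66.46908, 149.08649.
Field (20°×10°, letters A–R): lon ⌊66.46908/20⌋ = 3 → D; lat ⌊149.08649/10⌋ = 14 → O.
Square (2°×1°, digits 0–9): lon ⌊6.46908/2⌋ = 3; lat ⌊9.08649/1⌋ = 9.
Subsquare (5′×2.5′, letters a–x): lon ⌊0.46908/0.0833333⌋ = 5 → f; lat ⌊0.08649/0.0416667⌋ = 2 → c.
Extended square (30″×15″, digits 0–9): lon ⌊0.05241/0.00833333⌋ = 6; lat ⌊0.00316/0.00416667⌋ = 0.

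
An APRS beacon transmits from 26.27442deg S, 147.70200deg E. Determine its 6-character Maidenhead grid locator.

Offset from 180°W / 90°S: lon 327.7020°, lat 63.7256°.
Field: lon ⌊327.7020/20⌋ = 16 → Q; lat ⌊63.7256/10⌋ = 6 → G.
Square: lon ⌊7.7020/2⌋ = 3; lat ⌊3.7256/1⌋ = 3.
Subsquare: lon ⌊1.7020/0.0833333⌋ = 20 → u; lat ⌊0.7256/0.0416667⌋ = 17 → r.

QG33ur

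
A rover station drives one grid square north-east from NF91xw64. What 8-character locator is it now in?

Longitude extended square 6; +1 → 7.
Latitude extended square 4; +1 → 5.

NF91xw75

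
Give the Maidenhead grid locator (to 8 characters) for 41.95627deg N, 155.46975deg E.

QN71rw69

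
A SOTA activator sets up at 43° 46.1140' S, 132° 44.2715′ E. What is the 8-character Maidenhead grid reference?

Shift to the Maidenhead origin (180°W, 90°S): lon 312.73786, lat 46.23143.
Field: lon ⌊312.73786/20⌋ = 15 → P; lat ⌊46.23143/10⌋ = 4 → E.
Square: lon ⌊12.73786/2⌋ = 6; lat ⌊6.23143/1⌋ = 6.
Subsquare: lon ⌊0.73786/0.0833333⌋ = 8 → i; lat ⌊0.23143/0.0416667⌋ = 5 → f.
Extended square: lon ⌊0.07119/0.00833333⌋ = 8; lat ⌊0.02310/0.00416667⌋ = 5.

PE66if85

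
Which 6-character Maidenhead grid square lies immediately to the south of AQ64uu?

Latitude subsquare u = 20; −1 → 19 = t.
The longitude characters are unchanged.

AQ64ut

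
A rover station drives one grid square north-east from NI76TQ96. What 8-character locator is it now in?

Longitude extended square 9; +1 → 10, wraps to 0, carry into subsquare.
Longitude subsquare t = 19; +1 → 20 = u.
Latitude extended square 6; +1 → 7.

NI76uq07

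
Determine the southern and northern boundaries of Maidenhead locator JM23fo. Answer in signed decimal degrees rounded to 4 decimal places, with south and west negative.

Field J=9, M=12: +9·20° lon, +12·10° lat → SW at lon 0°, lat 30°.
Square 2, 3: +2·2° lon, +3·1° lat → SW at lon 4°, lat 33°.
Subsquare f=5, o=14: +5·0.0833333° lon, +14·0.0416667° lat → SW at lon 4.41667°, lat 33.5833°.
Cell spans 0.0833333° lon × 0.0416667° lat.
south 33.5833, north 33.6250.

33.5833, 33.6250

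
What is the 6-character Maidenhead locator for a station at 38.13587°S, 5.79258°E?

JF21vu

Shift to the Maidenhead origin (180°W, 90°S): lon 185.7926, lat 51.8641.
Field: 185.7926/20 → 9 → J, 51.8641/10 → 5 → F; chars JF.
Square: 5.7926/2 → 2, 1.8641/1 → 1; chars 21.
Subsquare: 1.7926/0.0833333 → 21 → v, 0.8641/0.0416667 → 20 → u; chars vu.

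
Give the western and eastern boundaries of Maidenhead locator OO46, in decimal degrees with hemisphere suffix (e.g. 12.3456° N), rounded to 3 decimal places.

108.000° E, 110.000° E

Field O=14, O=14: +14·20° lon, +14·10° lat → SW at lon 100°, lat 50°.
Square 4, 6: +4·2° lon, +6·1° lat → SW at lon 108°, lat 56°.
Cell spans 2° lon × 1° lat.
west 108.000° E, east 110.000° E.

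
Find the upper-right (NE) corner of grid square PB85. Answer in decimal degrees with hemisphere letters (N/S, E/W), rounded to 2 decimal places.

Field P=15, B=1: +15·20° lon, +1·10° lat → SW at lon 120°, lat -80°.
Square 8, 5: +8·2° lon, +5·1° lat → SW at lon 136°, lat -75°.
Cell spans 2° lon × 1° lat. NE corner is SW corner plus one full cell.
latitude 74.00° S, longitude 138.00° E.

74.00° S, 138.00° E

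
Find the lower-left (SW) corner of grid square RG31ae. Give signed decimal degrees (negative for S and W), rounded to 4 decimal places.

Field R=17, G=6: +17·20° lon, +6·10° lat → SW at lon 160°, lat -30°.
Square 3, 1: +3·2° lon, +1·1° lat → SW at lon 166°, lat -29°.
Subsquare a=0, e=4: +0·0.0833333° lon, +4·0.0416667° lat → SW at lon 166°, lat -28.8333°.
latitude -28.8333, longitude 166.0000.

-28.8333, 166.0000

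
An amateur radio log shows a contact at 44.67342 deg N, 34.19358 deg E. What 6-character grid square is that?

Shift to the Maidenhead origin (180°W, 90°S): lon 214.1936, lat 134.6734.
Field: 214.1936/20 → 10 → K, 134.6734/10 → 13 → N; chars KN.
Square: 14.1936/2 → 7, 4.6734/1 → 4; chars 74.
Subsquare: 0.1936/0.0833333 → 2 → c, 0.6734/0.0416667 → 16 → q; chars cq.

KN74cq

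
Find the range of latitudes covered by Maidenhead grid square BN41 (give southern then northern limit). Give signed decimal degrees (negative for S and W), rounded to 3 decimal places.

41.000, 42.000

Field B=1, N=13: +1·20° lon, +13·10° lat → SW at lon -160°, lat 40°.
Square 4, 1: +4·2° lon, +1·1° lat → SW at lon -152°, lat 41°.
Cell spans 2° lon × 1° lat.
south 41.000, north 42.000.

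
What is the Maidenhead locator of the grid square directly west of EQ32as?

EQ22xs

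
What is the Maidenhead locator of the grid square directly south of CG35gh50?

CG35gg59

Latitude extended square 0; −1 → -1, wraps to 9, carry into subsquare.
Latitude subsquare h = 7; −1 → 6 = g.
The longitude characters are unchanged.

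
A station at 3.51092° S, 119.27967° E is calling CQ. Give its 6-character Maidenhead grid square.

OI96pl

Add 180° to longitude and 90° to latitude: 299.2797, 86.4891.
Field: lon ⌊299.2797/20⌋ = 14 → O; lat ⌊86.4891/10⌋ = 8 → I.
Square: lon ⌊19.2797/2⌋ = 9; lat ⌊6.4891/1⌋ = 6.
Subsquare: lon ⌊1.2797/0.0833333⌋ = 15 → p; lat ⌊0.4891/0.0416667⌋ = 11 → l.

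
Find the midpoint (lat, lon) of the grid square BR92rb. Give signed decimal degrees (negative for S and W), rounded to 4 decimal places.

82.0625, -140.5417

Field B=1, R=17: +1·20° lon, +17·10° lat → SW at lon -160°, lat 80°.
Square 9, 2: +9·2° lon, +2·1° lat → SW at lon -142°, lat 82°.
Subsquare r=17, b=1: +17·0.0833333° lon, +1·0.0416667° lat → SW at lon -140.583°, lat 82.0417°.
Cell spans 0.0833333° lon × 0.0416667° lat. Centre is SW corner plus half of each.
latitude 82.0625, longitude -140.5417.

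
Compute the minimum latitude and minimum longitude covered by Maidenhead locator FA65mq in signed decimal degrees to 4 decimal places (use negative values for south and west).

-84.3333, -67.0000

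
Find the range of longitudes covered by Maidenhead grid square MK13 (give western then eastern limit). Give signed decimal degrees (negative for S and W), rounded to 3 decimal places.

Field M=12, K=10: +12·20° lon, +10·10° lat → SW at lon 60°, lat 10°.
Square 1, 3: +1·2° lon, +3·1° lat → SW at lon 62°, lat 13°.
Cell spans 2° lon × 1° lat.
west 62.000, east 64.000.

62.000, 64.000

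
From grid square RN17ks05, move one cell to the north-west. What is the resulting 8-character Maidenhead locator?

RN17js96

Longitude extended square 0; −1 → -1, wraps to 9, carry into subsquare.
Longitude subsquare k = 10; −1 → 9 = j.
Latitude extended square 5; +1 → 6.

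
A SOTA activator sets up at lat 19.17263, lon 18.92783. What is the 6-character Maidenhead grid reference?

JK99le

Add 180° to longitude and 90° to latitude: 198.9278, 109.1726.
Field: 198.9278/20 → 9 → J, 109.1726/10 → 10 → K; chars JK.
Square: 18.9278/2 → 9, 9.1726/1 → 9; chars 99.
Subsquare: 0.9278/0.0833333 → 11 → l, 0.1726/0.0416667 → 4 → e; chars le.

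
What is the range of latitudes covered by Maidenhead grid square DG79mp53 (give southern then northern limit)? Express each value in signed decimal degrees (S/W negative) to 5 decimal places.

-20.36250, -20.35833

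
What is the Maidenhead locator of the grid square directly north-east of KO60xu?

KO70av

Longitude subsquare x = 23; +1 → 24, wraps to 0 = a, carry into square.
Longitude square 6; +1 → 7.
Latitude subsquare u = 20; +1 → 21 = v.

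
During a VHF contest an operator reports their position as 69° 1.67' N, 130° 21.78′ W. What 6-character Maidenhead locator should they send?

Offset from 180°W / 90°S: lon 49.6370°, lat 159.0278°.
Field: lon ⌊49.6370/20⌋ = 2 → C; lat ⌊159.0278/10⌋ = 15 → P.
Square: lon ⌊9.6370/2⌋ = 4; lat ⌊9.0278/1⌋ = 9.
Subsquare: lon ⌊1.6370/0.0833333⌋ = 19 → t; lat ⌊0.0278/0.0416667⌋ = 0 → a.

CP49ta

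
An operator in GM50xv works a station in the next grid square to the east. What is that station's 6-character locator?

GM60av

Longitude subsquare x = 23; +1 → 24, wraps to 0 = a, carry into square.
Longitude square 5; +1 → 6.
The latitude characters are unchanged.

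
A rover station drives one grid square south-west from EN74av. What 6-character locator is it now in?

Longitude subsquare a = 0; −1 → -1, wraps to 23 = x, carry into square.
Longitude square 7; −1 → 6.
Latitude subsquare v = 21; −1 → 20 = u.

EN64xu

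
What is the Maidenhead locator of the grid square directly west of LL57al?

LL47xl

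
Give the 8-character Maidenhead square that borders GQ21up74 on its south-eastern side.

Longitude extended square 7; +1 → 8.
Latitude extended square 4; −1 → 3.

GQ21up83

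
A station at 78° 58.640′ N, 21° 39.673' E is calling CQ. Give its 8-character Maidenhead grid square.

KQ08tx94

Add 180° to longitude and 90° to latitude: 201.66122, 168.97733.
Field: 201.66122/20 → 10 → K, 168.97733/10 → 16 → Q; chars KQ.
Square: 1.66122/2 → 0, 8.97733/1 → 8; chars 08.
Subsquare: 1.66122/0.0833333 → 19 → t, 0.97733/0.0416667 → 23 → x; chars tx.
Extended square: 0.07788/0.00833333 → 9, 0.01900/0.00416667 → 4; chars 94.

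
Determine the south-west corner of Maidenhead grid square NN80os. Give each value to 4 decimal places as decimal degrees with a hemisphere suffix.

40.7500° N, 97.1667° E

Field N=13, N=13: +13·20° lon, +13·10° lat → SW at lon 80°, lat 40°.
Square 8, 0: +8·2° lon, +0·1° lat → SW at lon 96°, lat 40°.
Subsquare o=14, s=18: +14·0.0833333° lon, +18·0.0416667° lat → SW at lon 97.1667°, lat 40.75°.
latitude 40.7500° N, longitude 97.1667° E.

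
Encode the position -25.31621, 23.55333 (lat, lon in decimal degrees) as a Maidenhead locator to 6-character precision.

KG14sq

Shift to the Maidenhead origin (180°W, 90°S): lon 203.5533, lat 64.6838.
Field (20°×10°, letters A–R): 203.5533/20 → 10 → K, 64.6838/10 → 6 → G; chars KG.
Square (2°×1°, digits 0–9): 3.5533/2 → 1, 4.6838/1 → 4; chars 14.
Subsquare (5′×2.5′, letters a–x): 1.5533/0.0833333 → 18 → s, 0.6838/0.0416667 → 16 → q; chars sq.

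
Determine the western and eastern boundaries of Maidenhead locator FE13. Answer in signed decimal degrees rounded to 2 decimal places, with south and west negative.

Field F=5, E=4: +5·20° lon, +4·10° lat → SW at lon -80°, lat -50°.
Square 1, 3: +1·2° lon, +3·1° lat → SW at lon -78°, lat -47°.
Cell spans 2° lon × 1° lat.
west -78.00, east -76.00.

-78.00, -76.00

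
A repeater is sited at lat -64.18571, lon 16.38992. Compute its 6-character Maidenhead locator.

Offset from 180°W / 90°S: lon 196.3899°, lat 25.8143°.
Field (20°×10°, letters A–R): lon ⌊196.3899/20⌋ = 9 → J; lat ⌊25.8143/10⌋ = 2 → C.
Square (2°×1°, digits 0–9): lon ⌊16.3899/2⌋ = 8; lat ⌊5.8143/1⌋ = 5.
Subsquare (5′×2.5′, letters a–x): lon ⌊0.3899/0.0833333⌋ = 4 → e; lat ⌊0.8143/0.0416667⌋ = 19 → t.

JC85et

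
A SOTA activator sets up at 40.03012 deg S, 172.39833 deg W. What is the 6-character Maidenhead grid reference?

AE39tx

Offset from 180°W / 90°S: lon 7.6017°, lat 49.9699°.
Field: lon ⌊7.6017/20⌋ = 0 → A; lat ⌊49.9699/10⌋ = 4 → E.
Square: lon ⌊7.6017/2⌋ = 3; lat ⌊9.9699/1⌋ = 9.
Subsquare: lon ⌊1.6017/0.0833333⌋ = 19 → t; lat ⌊0.9699/0.0416667⌋ = 23 → x.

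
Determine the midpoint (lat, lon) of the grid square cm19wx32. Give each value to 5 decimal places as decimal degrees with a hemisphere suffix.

Field C=2, M=12: +2·20° lon, +12·10° lat → SW at lon -140°, lat 30°.
Square 1, 9: +1·2° lon, +9·1° lat → SW at lon -138°, lat 39°.
Subsquare w=22, x=23: +22·0.0833333° lon, +23·0.0416667° lat → SW at lon -136.167°, lat 39.9583°.
Extended square 3, 2: +3·0.00833333° lon, +2·0.00416667° lat → SW at lon -136.142°, lat 39.9667°.
Cell spans 0.00833333° lon × 0.00416667° lat. Centre is SW corner plus half of each.
latitude 39.96875° N, longitude 136.13750° W.

39.96875° N, 136.13750° W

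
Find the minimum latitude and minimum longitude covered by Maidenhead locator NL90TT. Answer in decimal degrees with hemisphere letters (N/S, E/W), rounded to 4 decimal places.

20.7917° N, 99.5833° E

Field N=13, L=11: +13·20° lon, +11·10° lat → SW at lon 80°, lat 20°.
Square 9, 0: +9·2° lon, +0·1° lat → SW at lon 98°, lat 20°.
Subsquare t=19, t=19: +19·0.0833333° lon, +19·0.0416667° lat → SW at lon 99.5833°, lat 20.7917°.
latitude 20.7917° N, longitude 99.5833° E.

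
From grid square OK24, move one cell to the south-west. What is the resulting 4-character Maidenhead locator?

OK13

Longitude square 2; −1 → 1.
Latitude square 4; −1 → 3.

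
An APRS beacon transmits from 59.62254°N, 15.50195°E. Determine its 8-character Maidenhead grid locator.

Add 180° to longitude and 90° to latitude: 195.50195, 149.62254.
Field: 195.50195/20 → 9 → J, 149.62254/10 → 14 → O; chars JO.
Square: 15.50195/2 → 7, 9.62254/1 → 9; chars 79.
Subsquare: 1.50195/0.0833333 → 18 → s, 0.62254/0.0416667 → 14 → o; chars so.
Extended square: 0.00195/0.00833333 → 0, 0.03921/0.00416667 → 9; chars 09.

JO79so09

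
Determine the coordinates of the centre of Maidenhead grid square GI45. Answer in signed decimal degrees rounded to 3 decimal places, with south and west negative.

Field G=6, I=8: +6·20° lon, +8·10° lat → SW at lon -60°, lat -10°.
Square 4, 5: +4·2° lon, +5·1° lat → SW at lon -52°, lat -5°.
Cell spans 2° lon × 1° lat. Centre is SW corner plus half of each.
latitude -4.500, longitude -51.000.

-4.500, -51.000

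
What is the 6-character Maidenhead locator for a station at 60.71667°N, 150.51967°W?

BP40rr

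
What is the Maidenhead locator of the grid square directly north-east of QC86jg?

Longitude subsquare j = 9; +1 → 10 = k.
Latitude subsquare g = 6; +1 → 7 = h.

QC86kh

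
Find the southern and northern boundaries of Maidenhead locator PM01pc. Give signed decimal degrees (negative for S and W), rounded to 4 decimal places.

31.0833, 31.1250

Field P=15, M=12: +15·20° lon, +12·10° lat → SW at lon 120°, lat 30°.
Square 0, 1: +0·2° lon, +1·1° lat → SW at lon 120°, lat 31°.
Subsquare p=15, c=2: +15·0.0833333° lon, +2·0.0416667° lat → SW at lon 121.25°, lat 31.0833°.
Cell spans 0.0833333° lon × 0.0416667° lat.
south 31.0833, north 31.1250.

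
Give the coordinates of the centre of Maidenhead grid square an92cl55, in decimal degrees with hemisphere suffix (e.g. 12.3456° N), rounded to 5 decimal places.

42.48125° N, 161.78750° W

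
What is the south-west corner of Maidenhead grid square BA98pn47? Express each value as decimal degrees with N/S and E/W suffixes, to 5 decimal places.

81.42917° S, 140.71667° W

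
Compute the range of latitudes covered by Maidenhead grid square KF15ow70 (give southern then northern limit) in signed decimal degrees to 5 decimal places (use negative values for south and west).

Field K=10, F=5: +10·20° lon, +5·10° lat → SW at lon 20°, lat -40°.
Square 1, 5: +1·2° lon, +5·1° lat → SW at lon 22°, lat -35°.
Subsquare o=14, w=22: +14·0.0833333° lon, +22·0.0416667° lat → SW at lon 23.1667°, lat -34.0833°.
Extended square 7, 0: +7·0.00833333° lon, +0·0.00416667° lat → SW at lon 23.225°, lat -34.0833°.
Cell spans 0.00833333° lon × 0.00416667° lat.
south -34.08333, north -34.07917.

-34.08333, -34.07917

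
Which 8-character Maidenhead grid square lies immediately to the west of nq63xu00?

NQ63wu90

Longitude extended square 0; −1 → -1, wraps to 9, carry into subsquare.
Longitude subsquare x = 23; −1 → 22 = w.
The latitude characters are unchanged.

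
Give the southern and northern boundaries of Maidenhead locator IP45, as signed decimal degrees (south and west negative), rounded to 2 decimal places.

Field I=8, P=15: +8·20° lon, +15·10° lat → SW at lon -20°, lat 60°.
Square 4, 5: +4·2° lon, +5·1° lat → SW at lon -12°, lat 65°.
Cell spans 2° lon × 1° lat.
south 65.00, north 66.00.

65.00, 66.00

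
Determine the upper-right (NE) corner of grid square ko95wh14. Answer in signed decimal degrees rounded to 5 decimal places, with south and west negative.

Field K=10, O=14: +10·20° lon, +14·10° lat → SW at lon 20°, lat 50°.
Square 9, 5: +9·2° lon, +5·1° lat → SW at lon 38°, lat 55°.
Subsquare w=22, h=7: +22·0.0833333° lon, +7·0.0416667° lat → SW at lon 39.8333°, lat 55.2917°.
Extended square 1, 4: +1·0.00833333° lon, +4·0.00416667° lat → SW at lon 39.8417°, lat 55.3083°.
Cell spans 0.00833333° lon × 0.00416667° lat. NE corner is SW corner plus one full cell.
latitude 55.31250, longitude 39.85000.

55.31250, 39.85000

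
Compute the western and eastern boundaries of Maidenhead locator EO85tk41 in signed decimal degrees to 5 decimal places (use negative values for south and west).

-82.38333, -82.37500

Field E=4, O=14: +4·20° lon, +14·10° lat → SW at lon -100°, lat 50°.
Square 8, 5: +8·2° lon, +5·1° lat → SW at lon -84°, lat 55°.
Subsquare t=19, k=10: +19·0.0833333° lon, +10·0.0416667° lat → SW at lon -82.4167°, lat 55.4167°.
Extended square 4, 1: +4·0.00833333° lon, +1·0.00416667° lat → SW at lon -82.3833°, lat 55.4208°.
Cell spans 0.00833333° lon × 0.00416667° lat.
west -82.38333, east -82.37500.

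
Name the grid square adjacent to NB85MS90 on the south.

NB85mr99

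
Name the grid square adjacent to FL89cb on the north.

Latitude subsquare b = 1; +1 → 2 = c.
The longitude characters are unchanged.

FL89cc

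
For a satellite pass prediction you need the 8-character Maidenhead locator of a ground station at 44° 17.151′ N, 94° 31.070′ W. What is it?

Shift to the Maidenhead origin (180°W, 90°S): lon 85.48217, lat 134.28585.
Field: lon ⌊85.48217/20⌋ = 4 → E; lat ⌊134.28585/10⌋ = 13 → N.
Square: lon ⌊5.48217/2⌋ = 2; lat ⌊4.28585/1⌋ = 4.
Subsquare: lon ⌊1.48217/0.0833333⌋ = 17 → r; lat ⌊0.28585/0.0416667⌋ = 6 → g.
Extended square: lon ⌊0.06550/0.00833333⌋ = 7; lat ⌊0.03585/0.00416667⌋ = 8.

EN24rg78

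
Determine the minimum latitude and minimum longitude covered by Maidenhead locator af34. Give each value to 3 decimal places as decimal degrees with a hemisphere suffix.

36.000° S, 174.000° W

Field A=0, F=5: +0·20° lon, +5·10° lat → SW at lon -180°, lat -40°.
Square 3, 4: +3·2° lon, +4·1° lat → SW at lon -174°, lat -36°.
latitude 36.000° S, longitude 174.000° W.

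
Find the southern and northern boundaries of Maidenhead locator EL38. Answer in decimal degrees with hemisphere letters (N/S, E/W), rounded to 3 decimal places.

28.000° N, 29.000° N

Field E=4, L=11: +4·20° lon, +11·10° lat → SW at lon -100°, lat 20°.
Square 3, 8: +3·2° lon, +8·1° lat → SW at lon -94°, lat 28°.
Cell spans 2° lon × 1° lat.
south 28.000° N, north 29.000° N.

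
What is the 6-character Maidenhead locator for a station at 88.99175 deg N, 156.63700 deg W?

Shift to the Maidenhead origin (180°W, 90°S): lon 23.3630, lat 178.9917.
Field: lon ⌊23.3630/20⌋ = 1 → B; lat ⌊178.9917/10⌋ = 17 → R.
Square: lon ⌊3.3630/2⌋ = 1; lat ⌊8.9917/1⌋ = 8.
Subsquare: lon ⌊1.3630/0.0833333⌋ = 16 → q; lat ⌊0.9917/0.0416667⌋ = 23 → x.

BR18qx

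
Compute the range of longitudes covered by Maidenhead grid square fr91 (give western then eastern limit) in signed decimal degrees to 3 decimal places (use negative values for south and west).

-62.000, -60.000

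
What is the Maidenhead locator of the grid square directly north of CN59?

CO50

Latitude square 9; +1 → 10, wraps to 0, carry into field.
Latitude field N = 13; +1 → 14 = O.
The longitude characters are unchanged.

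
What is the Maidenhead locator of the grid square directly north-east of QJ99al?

Longitude subsquare a = 0; +1 → 1 = b.
Latitude subsquare l = 11; +1 → 12 = m.

QJ99bm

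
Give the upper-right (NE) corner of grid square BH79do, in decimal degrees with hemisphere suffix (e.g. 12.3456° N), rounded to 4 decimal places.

Field B=1, H=7: +1·20° lon, +7·10° lat → SW at lon -160°, lat -20°.
Square 7, 9: +7·2° lon, +9·1° lat → SW at lon -146°, lat -11°.
Subsquare d=3, o=14: +3·0.0833333° lon, +14·0.0416667° lat → SW at lon -145.75°, lat -10.4167°.
Cell spans 0.0833333° lon × 0.0416667° lat. NE corner is SW corner plus one full cell.
latitude 10.3750° S, longitude 145.6667° W.

10.3750° S, 145.6667° W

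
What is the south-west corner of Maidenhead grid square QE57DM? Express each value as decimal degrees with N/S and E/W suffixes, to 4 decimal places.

42.5000° S, 150.2500° E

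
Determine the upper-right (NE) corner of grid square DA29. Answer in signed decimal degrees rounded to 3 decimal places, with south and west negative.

-80.000, -114.000

Field D=3, A=0: +3·20° lon, +0·10° lat → SW at lon -120°, lat -90°.
Square 2, 9: +2·2° lon, +9·1° lat → SW at lon -116°, lat -81°.
Cell spans 2° lon × 1° lat. NE corner is SW corner plus one full cell.
latitude -80.000, longitude -114.000.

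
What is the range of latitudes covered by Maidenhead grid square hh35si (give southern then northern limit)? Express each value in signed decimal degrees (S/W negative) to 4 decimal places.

Field H=7, H=7: +7·20° lon, +7·10° lat → SW at lon -40°, lat -20°.
Square 3, 5: +3·2° lon, +5·1° lat → SW at lon -34°, lat -15°.
Subsquare s=18, i=8: +18·0.0833333° lon, +8·0.0416667° lat → SW at lon -32.5°, lat -14.6667°.
Cell spans 0.0833333° lon × 0.0416667° lat.
south -14.6667, north -14.6250.

-14.6667, -14.6250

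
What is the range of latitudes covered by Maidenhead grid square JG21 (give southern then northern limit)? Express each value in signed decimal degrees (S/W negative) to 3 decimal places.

-29.000, -28.000

Field J=9, G=6: +9·20° lon, +6·10° lat → SW at lon 0°, lat -30°.
Square 2, 1: +2·2° lon, +1·1° lat → SW at lon 4°, lat -29°.
Cell spans 2° lon × 1° lat.
south -29.000, north -28.000.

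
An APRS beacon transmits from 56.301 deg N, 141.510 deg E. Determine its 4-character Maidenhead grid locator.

QO06

Add 180° to longitude and 90° to latitude: 321.51, 146.30.
Field: 321.51/20 → 16 → Q, 146.30/10 → 14 → O; chars QO.
Square: 1.51/2 → 0, 6.30/1 → 6; chars 06.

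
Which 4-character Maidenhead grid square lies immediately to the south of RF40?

RE49

Latitude square 0; −1 → -1, wraps to 9, carry into field.
Latitude field F = 5; −1 → 4 = E.
The longitude characters are unchanged.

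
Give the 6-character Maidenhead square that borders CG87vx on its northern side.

Latitude subsquare x = 23; +1 → 24, wraps to 0 = a, carry into square.
Latitude square 7; +1 → 8.
The longitude characters are unchanged.

CG88va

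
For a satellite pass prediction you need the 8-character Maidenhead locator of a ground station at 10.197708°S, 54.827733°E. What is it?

LH79jt92

Shift to the Maidenhead origin (180°W, 90°S): lon 234.82773, lat 79.80229.
Field: 234.82773/20 → 11 → L, 79.80229/10 → 7 → H; chars LH.
Square: 14.82773/2 → 7, 9.80229/1 → 9; chars 79.
Subsquare: 0.82773/0.0833333 → 9 → j, 0.80229/0.0416667 → 19 → t; chars jt.
Extended square: 0.07773/0.00833333 → 9, 0.01063/0.00416667 → 2; chars 92.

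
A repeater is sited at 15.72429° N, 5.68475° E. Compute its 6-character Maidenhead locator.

JK25ur

Offset from 180°W / 90°S: lon 185.6848°, lat 105.7243°.
Field (20°×10°, letters A–R): lon ⌊185.6848/20⌋ = 9 → J; lat ⌊105.7243/10⌋ = 10 → K.
Square (2°×1°, digits 0–9): lon ⌊5.6848/2⌋ = 2; lat ⌊5.7243/1⌋ = 5.
Subsquare (5′×2.5′, letters a–x): lon ⌊1.6848/0.0833333⌋ = 20 → u; lat ⌊0.7243/0.0416667⌋ = 17 → r.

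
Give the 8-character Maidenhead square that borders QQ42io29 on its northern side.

QQ42ip20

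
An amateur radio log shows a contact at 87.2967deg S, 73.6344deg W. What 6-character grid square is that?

FA32eq

Shift to the Maidenhead origin (180°W, 90°S): lon 106.3656, lat 2.7033.
Field: lon ⌊106.3656/20⌋ = 5 → F; lat ⌊2.7033/10⌋ = 0 → A.
Square: lon ⌊6.3656/2⌋ = 3; lat ⌊2.7033/1⌋ = 2.
Subsquare: lon ⌊0.3656/0.0833333⌋ = 4 → e; lat ⌊0.7033/0.0416667⌋ = 16 → q.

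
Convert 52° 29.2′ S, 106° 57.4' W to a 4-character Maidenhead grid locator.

DD67

Offset from 180°W / 90°S: lon 73.04°, lat 37.51°.
Field: lon ⌊73.04/20⌋ = 3 → D; lat ⌊37.51/10⌋ = 3 → D.
Square: lon ⌊13.04/2⌋ = 6; lat ⌊7.51/1⌋ = 7.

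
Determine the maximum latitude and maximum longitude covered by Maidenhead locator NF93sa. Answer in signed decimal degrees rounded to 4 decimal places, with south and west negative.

Field N=13, F=5: +13·20° lon, +5·10° lat → SW at lon 80°, lat -40°.
Square 9, 3: +9·2° lon, +3·1° lat → SW at lon 98°, lat -37°.
Subsquare s=18, a=0: +18·0.0833333° lon, +0·0.0416667° lat → SW at lon 99.5°, lat -37°.
Cell spans 0.0833333° lon × 0.0416667° lat. NE corner is SW corner plus one full cell.
latitude -36.9583, longitude 99.5833.

-36.9583, 99.5833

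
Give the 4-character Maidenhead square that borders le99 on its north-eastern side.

Longitude square 9; +1 → 10, wraps to 0, carry into field.
Longitude field L = 11; +1 → 12 = M.
Latitude square 9; +1 → 10, wraps to 0, carry into field.
Latitude field E = 4; +1 → 5 = F.

MF00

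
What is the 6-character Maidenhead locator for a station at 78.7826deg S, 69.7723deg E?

MB41vf

Offset from 180°W / 90°S: lon 249.7723°, lat 11.2174°.
Field: lon ⌊249.7723/20⌋ = 12 → M; lat ⌊11.2174/10⌋ = 1 → B.
Square: lon ⌊9.7723/2⌋ = 4; lat ⌊1.2174/1⌋ = 1.
Subsquare: lon ⌊1.7723/0.0833333⌋ = 21 → v; lat ⌊0.2174/0.0416667⌋ = 5 → f.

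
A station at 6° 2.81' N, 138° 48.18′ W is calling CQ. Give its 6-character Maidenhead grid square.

CJ06ob

Shift to the Maidenhead origin (180°W, 90°S): lon 41.1970, lat 96.0468.
Field (20°×10°, letters A–R): lon ⌊41.1970/20⌋ = 2 → C; lat ⌊96.0468/10⌋ = 9 → J.
Square (2°×1°, digits 0–9): lon ⌊1.1970/2⌋ = 0; lat ⌊6.0468/1⌋ = 6.
Subsquare (5′×2.5′, letters a–x): lon ⌊1.1970/0.0833333⌋ = 14 → o; lat ⌊0.0468/0.0416667⌋ = 1 → b.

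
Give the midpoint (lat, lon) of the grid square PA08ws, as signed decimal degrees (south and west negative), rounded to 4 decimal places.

-81.2292, 121.8750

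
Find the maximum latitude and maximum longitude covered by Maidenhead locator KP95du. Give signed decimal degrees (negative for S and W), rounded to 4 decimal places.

65.8750, 38.3333

Field K=10, P=15: +10·20° lon, +15·10° lat → SW at lon 20°, lat 60°.
Square 9, 5: +9·2° lon, +5·1° lat → SW at lon 38°, lat 65°.
Subsquare d=3, u=20: +3·0.0833333° lon, +20·0.0416667° lat → SW at lon 38.25°, lat 65.8333°.
Cell spans 0.0833333° lon × 0.0416667° lat. NE corner is SW corner plus one full cell.
latitude 65.8750, longitude 38.3333.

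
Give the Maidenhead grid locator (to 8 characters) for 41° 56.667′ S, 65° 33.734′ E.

ME28sb73

Offset from 180°W / 90°S: lon 245.56223°, lat 48.05555°.
Field: lon ⌊245.56223/20⌋ = 12 → M; lat ⌊48.05555/10⌋ = 4 → E.
Square: lon ⌊5.56223/2⌋ = 2; lat ⌊8.05555/1⌋ = 8.
Subsquare: lon ⌊1.56223/0.0833333⌋ = 18 → s; lat ⌊0.05555/0.0416667⌋ = 1 → b.
Extended square: lon ⌊0.06223/0.00833333⌋ = 7; lat ⌊0.01388/0.00416667⌋ = 3.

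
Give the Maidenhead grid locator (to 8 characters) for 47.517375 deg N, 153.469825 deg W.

Add 180° to longitude and 90° to latitude: 26.53018, 137.51738.
Field: lon ⌊26.53018/20⌋ = 1 → B; lat ⌊137.51738/10⌋ = 13 → N.
Square: lon ⌊6.53018/2⌋ = 3; lat ⌊7.51738/1⌋ = 7.
Subsquare: lon ⌊0.53018/0.0833333⌋ = 6 → g; lat ⌊0.51738/0.0416667⌋ = 12 → m.
Extended square: lon ⌊0.03018/0.00833333⌋ = 3; lat ⌊0.01738/0.00416667⌋ = 4.

BN37gm34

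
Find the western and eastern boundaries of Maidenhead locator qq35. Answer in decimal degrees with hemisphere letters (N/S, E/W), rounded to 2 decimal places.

146.00° E, 148.00° E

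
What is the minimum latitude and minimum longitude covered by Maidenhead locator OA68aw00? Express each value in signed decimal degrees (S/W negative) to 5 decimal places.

-81.08333, 112.00000

Field O=14, A=0: +14·20° lon, +0·10° lat → SW at lon 100°, lat -90°.
Square 6, 8: +6·2° lon, +8·1° lat → SW at lon 112°, lat -82°.
Subsquare a=0, w=22: +0·0.0833333° lon, +22·0.0416667° lat → SW at lon 112°, lat -81.0833°.
Extended square 0, 0: +0·0.00833333° lon, +0·0.00416667° lat → SW at lon 112°, lat -81.0833°.
latitude -81.08333, longitude 112.00000.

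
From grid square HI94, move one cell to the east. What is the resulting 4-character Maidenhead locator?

Longitude square 9; +1 → 10, wraps to 0, carry into field.
Longitude field H = 7; +1 → 8 = I.
The latitude characters are unchanged.

II04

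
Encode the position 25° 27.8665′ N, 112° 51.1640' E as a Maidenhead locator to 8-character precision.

Add 180° to longitude and 90° to latitude: 292.85273, 115.46444.
Field: 292.85273/20 → 14 → O, 115.46444/10 → 11 → L; chars OL.
Square: 12.85273/2 → 6, 5.46444/1 → 5; chars 65.
Subsquare: 0.85273/0.0833333 → 10 → k, 0.46444/0.0416667 → 11 → l; chars kl.
Extended square: 0.01940/0.00833333 → 2, 0.00611/0.00416667 → 1; chars 21.

OL65kl21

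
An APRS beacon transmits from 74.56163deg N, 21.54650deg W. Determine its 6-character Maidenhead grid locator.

Offset from 180°W / 90°S: lon 158.4535°, lat 164.5616°.
Field: lon ⌊158.4535/20⌋ = 7 → H; lat ⌊164.5616/10⌋ = 16 → Q.
Square: lon ⌊18.4535/2⌋ = 9; lat ⌊4.5616/1⌋ = 4.
Subsquare: lon ⌊0.4535/0.0833333⌋ = 5 → f; lat ⌊0.5616/0.0416667⌋ = 13 → n.

HQ94fn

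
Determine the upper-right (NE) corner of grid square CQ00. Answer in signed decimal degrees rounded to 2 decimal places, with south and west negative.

Field C=2, Q=16: +2·20° lon, +16·10° lat → SW at lon -140°, lat 70°.
Square 0, 0: +0·2° lon, +0·1° lat → SW at lon -140°, lat 70°.
Cell spans 2° lon × 1° lat. NE corner is SW corner plus one full cell.
latitude 71.00, longitude -138.00.

71.00, -138.00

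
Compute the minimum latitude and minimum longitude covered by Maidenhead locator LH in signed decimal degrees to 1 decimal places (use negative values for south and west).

-20.0, 40.0

Field L=11, H=7: +11·20° lon, +7·10° lat → SW at lon 40°, lat -20°.
latitude -20.0, longitude 40.0.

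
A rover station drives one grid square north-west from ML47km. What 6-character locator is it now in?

Longitude subsquare k = 10; −1 → 9 = j.
Latitude subsquare m = 12; +1 → 13 = n.

ML47jn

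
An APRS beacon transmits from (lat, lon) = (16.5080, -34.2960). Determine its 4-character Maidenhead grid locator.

Add 180° to longitude and 90° to latitude: 145.70, 106.51.
Field: 145.70/20 → 7 → H, 106.51/10 → 10 → K; chars HK.
Square: 5.70/2 → 2, 6.51/1 → 6; chars 26.

HK26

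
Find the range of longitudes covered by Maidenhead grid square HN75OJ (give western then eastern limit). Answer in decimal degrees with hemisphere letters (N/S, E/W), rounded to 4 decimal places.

Field H=7, N=13: +7·20° lon, +13·10° lat → SW at lon -40°, lat 40°.
Square 7, 5: +7·2° lon, +5·1° lat → SW at lon -26°, lat 45°.
Subsquare o=14, j=9: +14·0.0833333° lon, +9·0.0416667° lat → SW at lon -24.8333°, lat 45.375°.
Cell spans 0.0833333° lon × 0.0416667° lat.
west 24.8333° W, east 24.7500° W.

24.8333° W, 24.7500° W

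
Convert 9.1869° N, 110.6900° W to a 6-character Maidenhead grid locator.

DJ49pe

Offset from 180°W / 90°S: lon 69.3100°, lat 99.1869°.
Field (20°×10°, letters A–R): 69.3100/20 → 3 → D, 99.1869/10 → 9 → J; chars DJ.
Square (2°×1°, digits 0–9): 9.3100/2 → 4, 9.1869/1 → 9; chars 49.
Subsquare (5′×2.5′, letters a–x): 1.3100/0.0833333 → 15 → p, 0.1869/0.0416667 → 4 → e; chars pe.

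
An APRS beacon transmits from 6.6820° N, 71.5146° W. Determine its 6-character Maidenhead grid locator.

FJ46fq

Shift to the Maidenhead origin (180°W, 90°S): lon 108.4854, lat 96.6820.
Field (20°×10°, letters A–R): 108.4854/20 → 5 → F, 96.6820/10 → 9 → J; chars FJ.
Square (2°×1°, digits 0–9): 8.4854/2 → 4, 6.6820/1 → 6; chars 46.
Subsquare (5′×2.5′, letters a–x): 0.4854/0.0833333 → 5 → f, 0.6820/0.0416667 → 16 → q; chars fq.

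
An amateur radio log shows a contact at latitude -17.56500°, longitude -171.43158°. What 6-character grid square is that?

AH42gk

Shift to the Maidenhead origin (180°W, 90°S): lon 8.5684, lat 72.4350.
Field: lon ⌊8.5684/20⌋ = 0 → A; lat ⌊72.4350/10⌋ = 7 → H.
Square: lon ⌊8.5684/2⌋ = 4; lat ⌊2.4350/1⌋ = 2.
Subsquare: lon ⌊0.5684/0.0833333⌋ = 6 → g; lat ⌊0.4350/0.0416667⌋ = 10 → k.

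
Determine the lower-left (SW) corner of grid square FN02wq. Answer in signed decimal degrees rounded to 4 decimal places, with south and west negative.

Field F=5, N=13: +5·20° lon, +13·10° lat → SW at lon -80°, lat 40°.
Square 0, 2: +0·2° lon, +2·1° lat → SW at lon -80°, lat 42°.
Subsquare w=22, q=16: +22·0.0833333° lon, +16·0.0416667° lat → SW at lon -78.1667°, lat 42.6667°.
latitude 42.6667, longitude -78.1667.

42.6667, -78.1667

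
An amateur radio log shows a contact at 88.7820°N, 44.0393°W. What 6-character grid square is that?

GR78xs

Add 180° to longitude and 90° to latitude: 135.9607, 178.7820.
Field (20°×10°, letters A–R): lon ⌊135.9607/20⌋ = 6 → G; lat ⌊178.7820/10⌋ = 17 → R.
Square (2°×1°, digits 0–9): lon ⌊15.9607/2⌋ = 7; lat ⌊8.7820/1⌋ = 8.
Subsquare (5′×2.5′, letters a–x): lon ⌊1.9607/0.0833333⌋ = 23 → x; lat ⌊0.7820/0.0416667⌋ = 18 → s.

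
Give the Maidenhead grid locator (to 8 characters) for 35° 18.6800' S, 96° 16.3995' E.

Add 180° to longitude and 90° to latitude: 276.27332, 54.68867.
Field: 276.27332/20 → 13 → N, 54.68867/10 → 5 → F; chars NF.
Square: 16.27332/2 → 8, 4.68867/1 → 4; chars 84.
Subsquare: 0.27332/0.0833333 → 3 → d, 0.68867/0.0416667 → 16 → q; chars dq.
Extended square: 0.02332/0.00833333 → 2, 0.02200/0.00416667 → 5; chars 25.

NF84dq25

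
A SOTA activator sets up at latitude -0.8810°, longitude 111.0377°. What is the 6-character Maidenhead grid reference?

OI59mc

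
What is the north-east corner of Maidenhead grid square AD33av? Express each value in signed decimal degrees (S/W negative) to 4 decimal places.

Field A=0, D=3: +0·20° lon, +3·10° lat → SW at lon -180°, lat -60°.
Square 3, 3: +3·2° lon, +3·1° lat → SW at lon -174°, lat -57°.
Subsquare a=0, v=21: +0·0.0833333° lon, +21·0.0416667° lat → SW at lon -174°, lat -56.125°.
Cell spans 0.0833333° lon × 0.0416667° lat. NE corner is SW corner plus one full cell.
latitude -56.0833, longitude -173.9167.

-56.0833, -173.9167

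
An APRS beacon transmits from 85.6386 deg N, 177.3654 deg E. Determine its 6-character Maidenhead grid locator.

RR85qp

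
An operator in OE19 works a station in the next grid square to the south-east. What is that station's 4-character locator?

Longitude square 1; +1 → 2.
Latitude square 9; −1 → 8.

OE28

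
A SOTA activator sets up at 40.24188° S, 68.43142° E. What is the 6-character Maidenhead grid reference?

ME49fs

Add 180° to longitude and 90° to latitude: 248.4314, 49.7581.
Field: 248.4314/20 → 12 → M, 49.7581/10 → 4 → E; chars ME.
Square: 8.4314/2 → 4, 9.7581/1 → 9; chars 49.
Subsquare: 0.4314/0.0833333 → 5 → f, 0.7581/0.0416667 → 18 → s; chars fs.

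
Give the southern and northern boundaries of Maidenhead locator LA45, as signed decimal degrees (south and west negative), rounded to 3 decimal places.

-85.000, -84.000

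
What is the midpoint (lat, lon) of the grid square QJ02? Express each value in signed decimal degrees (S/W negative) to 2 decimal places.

Field Q=16, J=9: +16·20° lon, +9·10° lat → SW at lon 140°, lat 0°.
Square 0, 2: +0·2° lon, +2·1° lat → SW at lon 140°, lat 2°.
Cell spans 2° lon × 1° lat. Centre is SW corner plus half of each.
latitude 2.50, longitude 141.00.

2.50, 141.00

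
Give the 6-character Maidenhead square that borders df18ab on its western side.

Longitude subsquare a = 0; −1 → -1, wraps to 23 = x, carry into square.
Longitude square 1; −1 → 0.
The latitude characters are unchanged.

DF08xb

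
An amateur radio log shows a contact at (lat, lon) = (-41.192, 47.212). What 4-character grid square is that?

LE38

Offset from 180°W / 90°S: lon 227.21°, lat 48.81°.
Field (20°×10°, letters A–R): 227.21/20 → 11 → L, 48.81/10 → 4 → E; chars LE.
Square (2°×1°, digits 0–9): 7.21/2 → 3, 8.81/1 → 8; chars 38.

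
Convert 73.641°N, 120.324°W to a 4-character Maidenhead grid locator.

CQ93

Add 180° to longitude and 90° to latitude: 59.68, 163.64.
Field (20°×10°, letters A–R): 59.68/20 → 2 → C, 163.64/10 → 16 → Q; chars CQ.
Square (2°×1°, digits 0–9): 19.68/2 → 9, 3.64/1 → 3; chars 93.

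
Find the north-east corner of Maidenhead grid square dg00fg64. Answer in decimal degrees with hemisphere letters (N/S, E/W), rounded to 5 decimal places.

29.72917° S, 119.52500° W

Field D=3, G=6: +3·20° lon, +6·10° lat → SW at lon -120°, lat -30°.
Square 0, 0: +0·2° lon, +0·1° lat → SW at lon -120°, lat -30°.
Subsquare f=5, g=6: +5·0.0833333° lon, +6·0.0416667° lat → SW at lon -119.583°, lat -29.75°.
Extended square 6, 4: +6·0.00833333° lon, +4·0.00416667° lat → SW at lon -119.533°, lat -29.7333°.
Cell spans 0.00833333° lon × 0.00416667° lat. NE corner is SW corner plus one full cell.
latitude 29.72917° S, longitude 119.52500° W.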